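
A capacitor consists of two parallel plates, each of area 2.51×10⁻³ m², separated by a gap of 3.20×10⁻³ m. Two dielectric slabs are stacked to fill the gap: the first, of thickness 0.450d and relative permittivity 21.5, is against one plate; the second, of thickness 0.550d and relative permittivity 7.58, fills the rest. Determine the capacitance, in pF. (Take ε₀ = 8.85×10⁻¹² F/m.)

Stacked slabs ⇒ two capacitors in series, each with the full plate area.
C₁ = κ₁ε₀A/d₁ = 21.5 × 8.85×10⁻¹² × 2.51×10⁻³ / 1.44×10⁻³ = 3.32×10⁻¹⁰ F.
C₂ = κ₂ε₀A/d₂ = 7.58 × 8.85×10⁻¹² × 2.51×10⁻³ / 1.76×10⁻³ = 9.57×10⁻¹¹ F.
C = (1/C₁ + 1/C₂)⁻¹ = 7.43×10⁻¹¹ F.

74.3 pF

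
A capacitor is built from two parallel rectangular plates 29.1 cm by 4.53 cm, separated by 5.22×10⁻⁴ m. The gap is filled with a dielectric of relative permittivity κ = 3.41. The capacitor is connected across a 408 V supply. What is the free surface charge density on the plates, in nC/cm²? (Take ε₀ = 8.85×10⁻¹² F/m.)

2.36 nC/cm²

A = 29.1 × 4.53 cm² = 1.32×10⁻² m².
C = κε₀A/d = 3.41 × 8.85×10⁻¹² × 1.32×10⁻² / 5.22×10⁻⁴ = 7.62×10⁻¹⁰ F.
σ = Q/A = CV/A = 7.62×10⁻¹⁰ × 408 / 1.32×10⁻² = 2.36×10⁻⁵ C/m².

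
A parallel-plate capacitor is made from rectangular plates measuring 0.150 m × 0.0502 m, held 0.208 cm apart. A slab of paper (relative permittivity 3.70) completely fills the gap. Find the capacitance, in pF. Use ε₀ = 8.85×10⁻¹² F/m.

A = 0.150 × 0.0502 m² = 7.53×10⁻³ m².
C = κε₀A/d = 3.70 × 8.85×10⁻¹² × 7.53×10⁻³ / 2.08×10⁻³ = 1.19×10⁻¹⁰ F.

119 pF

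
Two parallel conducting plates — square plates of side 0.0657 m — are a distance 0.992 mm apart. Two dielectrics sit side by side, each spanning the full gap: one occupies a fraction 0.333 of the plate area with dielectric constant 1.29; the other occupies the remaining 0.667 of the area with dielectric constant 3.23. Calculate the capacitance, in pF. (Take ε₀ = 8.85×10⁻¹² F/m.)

C ≈ 99.5 pF

A = (0.0657 m)² = 4.32×10⁻³ m².
Side-by-side slabs ⇒ two capacitors in parallel, each spanning the full gap.
C₁ = κ₁ε₀A₁/d = 1.29 × 8.85×10⁻¹² × 1.44×10⁻³ / 9.92×10⁻⁴ = 1.65×10⁻¹¹ F.
C₂ = κ₂ε₀A₂/d = 3.23 × 8.85×10⁻¹² × 2.88×10⁻³ / 9.92×10⁻⁴ = 8.30×10⁻¹¹ F.
C = C₁ + C₂ = 9.95×10⁻¹¹ F.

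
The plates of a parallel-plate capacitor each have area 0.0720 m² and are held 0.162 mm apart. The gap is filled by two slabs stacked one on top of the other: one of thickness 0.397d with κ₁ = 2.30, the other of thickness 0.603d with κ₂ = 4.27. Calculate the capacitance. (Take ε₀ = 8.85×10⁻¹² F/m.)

C ≈ 12.5 nF

Stacked slabs ⇒ two capacitors in series, each with the full plate area.
C₁ = κ₁ε₀A/d₁ = 2.30 × 8.85×10⁻¹² × 7.20×10⁻² / 6.43×10⁻⁵ = 2.28×10⁻⁸ F.
C₂ = κ₂ε₀A/d₂ = 4.27 × 8.85×10⁻¹² × 7.20×10⁻² / 9.77×10⁻⁵ = 2.79×10⁻⁸ F.
C = (1/C₁ + 1/C₂)⁻¹ = 1.25×10⁻⁸ F.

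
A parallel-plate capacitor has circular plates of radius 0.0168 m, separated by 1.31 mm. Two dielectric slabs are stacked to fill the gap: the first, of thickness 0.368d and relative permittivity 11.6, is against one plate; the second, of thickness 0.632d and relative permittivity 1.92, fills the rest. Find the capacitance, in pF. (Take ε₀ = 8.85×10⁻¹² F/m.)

C ≈ 16.6 pF

A = π(0.0168 m)² = 8.87×10⁻⁴ m².
Stacked slabs ⇒ two capacitors in series, each with the full plate area.
C₁ = κ₁ε₀A/d₁ = 11.6 × 8.85×10⁻¹² × 8.87×10⁻⁴ / 4.82×10⁻⁴ = 1.89×10⁻¹⁰ F.
C₂ = κ₂ε₀A/d₂ = 1.92 × 8.85×10⁻¹² × 8.87×10⁻⁴ / 8.28×10⁻⁴ = 1.82×10⁻¹¹ F.
C = (1/C₁ + 1/C₂)⁻¹ = 1.66×10⁻¹¹ F.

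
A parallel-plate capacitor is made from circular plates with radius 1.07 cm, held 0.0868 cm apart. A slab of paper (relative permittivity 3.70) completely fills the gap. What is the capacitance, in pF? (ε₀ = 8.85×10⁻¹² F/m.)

C ≈ 13.6 pF

A = π(1.07 cm)² = 3.60×10⁻⁴ m².
C = κε₀A/d = 3.70 × 8.85×10⁻¹² × 3.60×10⁻⁴ / 8.68×10⁻⁴ = 1.36×10⁻¹¹ F.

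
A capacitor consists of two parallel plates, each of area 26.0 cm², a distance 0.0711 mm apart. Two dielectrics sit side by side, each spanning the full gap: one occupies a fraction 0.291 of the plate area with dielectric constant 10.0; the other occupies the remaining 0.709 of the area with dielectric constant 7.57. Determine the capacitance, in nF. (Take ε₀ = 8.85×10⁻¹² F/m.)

C ≈ 2.68 nF

A = 26.0 cm² = 2.60×10⁻³ m².
Side-by-side slabs ⇒ two capacitors in parallel, each spanning the full gap.
C₁ = κ₁ε₀A₁/d = 10.0 × 8.85×10⁻¹² × 7.57×10⁻⁴ / 7.11×10⁻⁵ = 9.42×10⁻¹⁰ F.
C₂ = κ₂ε₀A₂/d = 7.57 × 8.85×10⁻¹² × 1.84×10⁻³ / 7.11×10⁻⁵ = 1.74×10⁻⁹ F.
C = C₁ + C₂ = 2.68×10⁻⁹ F.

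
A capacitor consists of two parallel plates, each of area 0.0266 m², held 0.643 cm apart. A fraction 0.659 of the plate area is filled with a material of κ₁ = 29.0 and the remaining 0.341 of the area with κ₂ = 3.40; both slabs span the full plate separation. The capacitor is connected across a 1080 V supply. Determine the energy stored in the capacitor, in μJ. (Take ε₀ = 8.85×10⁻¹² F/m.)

Side-by-side slabs ⇒ two capacitors in parallel, each spanning the full gap.
C₁ = κ₁ε₀A₁/d = 29.0 × 8.85×10⁻¹² × 1.75×10⁻² / 6.43×10⁻³ = 7.00×10⁻¹⁰ F.
C₂ = κ₂ε₀A₂/d = 3.40 × 8.85×10⁻¹² × 9.07×10⁻³ / 6.43×10⁻³ = 4.24×10⁻¹¹ F.
C = C₁ + C₂ = 7.42×10⁻¹⁰ F.
U = ½CV² = ½ × 7.42×10⁻¹⁰ × (1080)² = 4.33×10⁻⁴ J.

U ≈ 433 μJ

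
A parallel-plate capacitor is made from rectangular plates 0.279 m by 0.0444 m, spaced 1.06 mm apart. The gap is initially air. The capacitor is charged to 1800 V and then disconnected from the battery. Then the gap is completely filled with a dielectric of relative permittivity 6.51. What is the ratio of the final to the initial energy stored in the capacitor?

U₂/U₁ ≈ 0.154

Isolated ⇒ Q is held fixed.
C₂ = 6.51 C₁ and U = Q²/(2C), so U₂/U₁ = C₁/C₂ = 0.154.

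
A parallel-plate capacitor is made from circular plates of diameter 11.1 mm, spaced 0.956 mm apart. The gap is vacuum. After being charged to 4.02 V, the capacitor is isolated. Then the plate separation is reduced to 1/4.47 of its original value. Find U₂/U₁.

U₂/U₁ ≈ 0.224

Isolated ⇒ Q is held fixed.
C₂ = 4.47 C₁ and U = Q²/(2C), so U₂/U₁ = C₁/C₂ = 0.224.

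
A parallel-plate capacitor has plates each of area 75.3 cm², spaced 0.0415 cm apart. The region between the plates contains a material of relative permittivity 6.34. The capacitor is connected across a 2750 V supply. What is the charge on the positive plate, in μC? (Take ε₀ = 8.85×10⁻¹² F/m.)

A = 75.3 cm² = 7.53×10⁻³ m².
C = κε₀A/d = 6.34 × 8.85×10⁻¹² × 7.53×10⁻³ / 4.15×10⁻⁴ = 1.02×10⁻⁹ F.
Q = CV = 1.02×10⁻⁹ × 2750 = 2.80×10⁻⁶ C.

2.80 μC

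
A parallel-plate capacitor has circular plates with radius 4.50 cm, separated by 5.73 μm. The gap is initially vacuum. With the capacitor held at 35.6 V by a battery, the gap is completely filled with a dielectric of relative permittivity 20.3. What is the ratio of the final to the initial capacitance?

20.3

C = κε₀A/d scales with κ, so C₂/C₁ = κ = 20.3.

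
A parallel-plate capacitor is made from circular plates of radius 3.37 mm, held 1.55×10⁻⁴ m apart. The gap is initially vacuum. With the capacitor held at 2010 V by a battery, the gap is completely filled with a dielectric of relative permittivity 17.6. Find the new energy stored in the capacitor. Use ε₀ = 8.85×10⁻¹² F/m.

U ≈ 72.4 μJ

A = π(3.37 mm)² = 3.57×10⁻⁵ m².
Initially C₁ = ε₀A/d = 8.85×10⁻¹² × 3.57×10⁻⁵ / 1.55×10⁻⁴ = 2.04×10⁻¹² F.
U₁ = 4.12×10⁻⁶ J.
Battery connected ⇒ V is held fixed. C₂ = 17.6 C₁ and U = ½CV², so U₂/U₁ = C₂/C₁ = 17.6.
U₂ = 17.6 × 4.12×10⁻⁶ = 7.24×10⁻⁵ J.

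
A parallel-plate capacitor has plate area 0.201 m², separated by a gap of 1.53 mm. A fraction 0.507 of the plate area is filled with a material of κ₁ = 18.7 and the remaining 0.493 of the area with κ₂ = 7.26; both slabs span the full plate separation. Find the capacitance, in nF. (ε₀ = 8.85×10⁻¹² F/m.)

Side-by-side slabs ⇒ two capacitors in parallel, each spanning the full gap.
C₁ = κ₁ε₀A₁/d = 18.7 × 8.85×10⁻¹² × 0.102 / 1.53×10⁻³ = 1.10×10⁻⁸ F.
C₂ = κ₂ε₀A₂/d = 7.26 × 8.85×10⁻¹² × 9.91×10⁻² / 1.53×10⁻³ = 4.16×10⁻⁹ F.
C = C₁ + C₂ = 1.52×10⁻⁸ F.

15.2 nF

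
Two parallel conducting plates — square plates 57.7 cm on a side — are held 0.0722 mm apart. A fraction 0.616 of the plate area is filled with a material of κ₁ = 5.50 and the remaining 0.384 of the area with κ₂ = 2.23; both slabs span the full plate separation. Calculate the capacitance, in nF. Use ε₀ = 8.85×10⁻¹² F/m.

A = (57.7 cm)² = 0.333 m².
Side-by-side slabs ⇒ two capacitors in parallel, each spanning the full gap.
C₁ = κ₁ε₀A₁/d = 5.50 × 8.85×10⁻¹² × 0.205 / 7.22×10⁻⁵ = 1.38×10⁻⁷ F.
C₂ = κ₂ε₀A₂/d = 2.23 × 8.85×10⁻¹² × 0.128 / 7.22×10⁻⁵ = 3.49×10⁻⁸ F.
C = C₁ + C₂ = 1.73×10⁻⁷ F.

173 nF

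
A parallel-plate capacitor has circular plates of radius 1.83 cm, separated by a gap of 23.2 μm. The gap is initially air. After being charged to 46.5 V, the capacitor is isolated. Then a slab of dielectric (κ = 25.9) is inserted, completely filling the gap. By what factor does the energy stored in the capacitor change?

Isolated ⇒ Q is held fixed.
C₂ = 25.9 C₁ and U = Q²/(2C), so U₂/U₁ = C₁/C₂ = 0.0386.

0.0386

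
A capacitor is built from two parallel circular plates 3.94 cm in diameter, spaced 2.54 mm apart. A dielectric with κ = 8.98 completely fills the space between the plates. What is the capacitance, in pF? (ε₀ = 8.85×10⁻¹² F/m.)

38.1 pF

A = π(3.94/2 cm)² = 1.22×10⁻³ m².
C = κε₀A/d = 8.98 × 8.85×10⁻¹² × 1.22×10⁻³ / 2.54×10⁻³ = 3.81×10⁻¹¹ F.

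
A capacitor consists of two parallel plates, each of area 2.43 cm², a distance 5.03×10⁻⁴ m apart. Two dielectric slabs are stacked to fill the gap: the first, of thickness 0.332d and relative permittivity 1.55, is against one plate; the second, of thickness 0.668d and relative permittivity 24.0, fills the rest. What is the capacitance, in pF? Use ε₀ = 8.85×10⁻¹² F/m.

17.7 pF

A = 2.43 cm² = 2.43×10⁻⁴ m².
Stacked slabs ⇒ two capacitors in series, each with the full plate area.
C₁ = κ₁ε₀A/d₁ = 1.55 × 8.85×10⁻¹² × 2.43×10⁻⁴ / 1.67×10⁻⁴ = 2.00×10⁻¹¹ F.
C₂ = κ₂ε₀A/d₂ = 24.0 × 8.85×10⁻¹² × 2.43×10⁻⁴ / 3.36×10⁻⁴ = 1.54×10⁻¹⁰ F.
C = (1/C₁ + 1/C₂)⁻¹ = 1.77×10⁻¹¹ F.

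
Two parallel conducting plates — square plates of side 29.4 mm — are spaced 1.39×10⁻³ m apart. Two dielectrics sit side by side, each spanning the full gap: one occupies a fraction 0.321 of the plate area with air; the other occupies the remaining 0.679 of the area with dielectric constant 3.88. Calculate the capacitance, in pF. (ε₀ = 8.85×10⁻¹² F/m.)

16.3 pF

A = (29.4 mm)² = 8.64×10⁻⁴ m².
Side-by-side slabs ⇒ two capacitors in parallel, each spanning the full gap.
C₁ = κ₁ε₀A₁/d = 1.00 × 8.85×10⁻¹² × 2.77×10⁻⁴ / 1.39×10⁻³ = 1.77×10⁻¹² F.
C₂ = κ₂ε₀A₂/d = 3.88 × 8.85×10⁻¹² × 5.87×10⁻⁴ / 1.39×10⁻³ = 1.45×10⁻¹¹ F.
C = C₁ + C₂ = 1.63×10⁻¹¹ F.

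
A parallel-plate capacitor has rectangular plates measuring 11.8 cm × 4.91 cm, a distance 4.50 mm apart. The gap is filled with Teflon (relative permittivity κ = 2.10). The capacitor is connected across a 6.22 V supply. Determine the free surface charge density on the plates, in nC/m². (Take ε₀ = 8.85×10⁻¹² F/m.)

σ ≈ 25.7 nC/m²

A = 11.8 × 4.91 cm² = 5.79×10⁻³ m².
C = κε₀A/d = 2.10 × 8.85×10⁻¹² × 5.79×10⁻³ / 4.50×10⁻³ = 2.39×10⁻¹¹ F.
σ = Q/A = CV/A = 2.39×10⁻¹¹ × 6.22 / 5.79×10⁻³ = 2.57×10⁻⁸ C/m².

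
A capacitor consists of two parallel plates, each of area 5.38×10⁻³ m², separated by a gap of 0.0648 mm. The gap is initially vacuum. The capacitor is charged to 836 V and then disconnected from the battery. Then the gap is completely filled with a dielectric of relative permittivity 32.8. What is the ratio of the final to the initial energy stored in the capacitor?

Isolated ⇒ Q is held fixed.
C₂ = 32.8 C₁ and U = Q²/(2C), so U₂/U₁ = C₁/C₂ = 0.0305.

U₂/U₁ ≈ 0.0305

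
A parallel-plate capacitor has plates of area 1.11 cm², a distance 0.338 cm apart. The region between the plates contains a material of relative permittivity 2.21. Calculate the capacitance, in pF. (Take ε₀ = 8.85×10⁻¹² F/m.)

A = 1.11 cm² = 1.11×10⁻⁴ m².
C = κε₀A/d = 2.21 × 8.85×10⁻¹² × 1.11×10⁻⁴ / 3.38×10⁻³ = 6.42×10⁻¹³ F.

C ≈ 0.642 pF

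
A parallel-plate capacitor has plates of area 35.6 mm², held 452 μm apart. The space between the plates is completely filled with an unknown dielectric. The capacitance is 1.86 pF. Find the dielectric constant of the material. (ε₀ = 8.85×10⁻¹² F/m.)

κ ≈ 2.67

A = 35.6 mm² = 3.56×10⁻⁵ m².
κ = Cd/(ε₀A) = 1.86×10⁻¹² × 4.52×10⁻⁴ / (8.85×10⁻¹² × 3.56×10⁻⁵) = 2.67.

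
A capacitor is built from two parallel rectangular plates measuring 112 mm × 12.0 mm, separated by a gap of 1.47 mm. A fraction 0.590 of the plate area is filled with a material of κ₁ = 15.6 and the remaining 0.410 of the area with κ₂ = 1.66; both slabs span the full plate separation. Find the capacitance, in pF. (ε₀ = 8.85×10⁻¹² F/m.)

A = 112 × 12.0 mm² = 1.34×10⁻³ m².
Side-by-side slabs ⇒ two capacitors in parallel, each spanning the full gap.
C₁ = κ₁ε₀A₁/d = 15.6 × 8.85×10⁻¹² × 7.93×10⁻⁴ / 1.47×10⁻³ = 7.45×10⁻¹¹ F.
C₂ = κ₂ε₀A₂/d = 1.66 × 8.85×10⁻¹² × 5.51×10⁻⁴ / 1.47×10⁻³ = 5.51×10⁻¹² F.
C = C₁ + C₂ = 8.00×10⁻¹¹ F.

80.0 pF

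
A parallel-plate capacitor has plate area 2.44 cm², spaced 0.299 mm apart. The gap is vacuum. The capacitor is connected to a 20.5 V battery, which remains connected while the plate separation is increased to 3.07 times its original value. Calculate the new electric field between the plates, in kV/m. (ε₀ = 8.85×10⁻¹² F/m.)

A = 2.44 cm² = 2.44×10⁻⁴ m².
Initially C₁ = ε₀A/d = 8.85×10⁻¹² × 2.44×10⁻⁴ / 2.99×10⁻⁴ = 7.22×10⁻¹² F.
E₁ = 6.86×10⁴ V/m.
Battery connected ⇒ V is held fixed. E = V/d, so E₂/E₁ = d₁/d₂ = 0.326.
E₂ = 0.326 × 6.86×10⁴ = 2.23×10⁴ V/m.

22.3 kV/m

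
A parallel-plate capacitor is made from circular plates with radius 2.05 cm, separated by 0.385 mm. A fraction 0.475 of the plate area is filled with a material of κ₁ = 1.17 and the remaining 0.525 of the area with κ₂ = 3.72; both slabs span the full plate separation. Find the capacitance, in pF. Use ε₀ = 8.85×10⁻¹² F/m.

A = π(2.05 cm)² = 1.32×10⁻³ m².
Side-by-side slabs ⇒ two capacitors in parallel, each spanning the full gap.
C₁ = κ₁ε₀A₁/d = 1.17 × 8.85×10⁻¹² × 6.27×10⁻⁴ / 3.85×10⁻⁴ = 1.69×10⁻¹¹ F.
C₂ = κ₂ε₀A₂/d = 3.72 × 8.85×10⁻¹² × 6.93×10⁻⁴ / 3.85×10⁻⁴ = 5.93×10⁻¹¹ F.
C = C₁ + C₂ = 7.61×10⁻¹¹ F.

76.1 pF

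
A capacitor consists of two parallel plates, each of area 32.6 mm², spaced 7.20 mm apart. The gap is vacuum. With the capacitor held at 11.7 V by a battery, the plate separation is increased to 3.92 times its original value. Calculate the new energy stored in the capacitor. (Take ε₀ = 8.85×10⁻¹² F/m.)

0.700 pJ

A = 32.6 mm² = 3.26×10⁻⁵ m².
Initially C₁ = ε₀A/d = 8.85×10⁻¹² × 3.26×10⁻⁵ / 7.20×10⁻³ = 4.01×10⁻¹⁴ F.
U₁ = 2.74×10⁻¹² J.
Battery connected ⇒ V is held fixed. C₂ = 0.255 C₁ and U = ½CV², so U₂/U₁ = C₂/C₁ = 0.255.
U₂ = 0.255 × 2.74×10⁻¹² = 7.00×10⁻¹³ J.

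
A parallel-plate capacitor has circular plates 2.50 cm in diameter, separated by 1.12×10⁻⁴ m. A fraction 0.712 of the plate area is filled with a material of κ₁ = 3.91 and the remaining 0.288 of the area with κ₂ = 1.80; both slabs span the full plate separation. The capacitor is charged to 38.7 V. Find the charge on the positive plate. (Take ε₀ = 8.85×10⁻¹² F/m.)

A = π(2.50/2 cm)² = 4.91×10⁻⁴ m².
Side-by-side slabs ⇒ two capacitors in parallel, each spanning the full gap.
C₁ = κ₁ε₀A₁/d = 3.91 × 8.85×10⁻¹² × 3.50×10⁻⁴ / 1.12×10⁻⁴ = 1.08×10⁻¹⁰ F.
C₂ = κ₂ε₀A₂/d = 1.80 × 8.85×10⁻¹² × 1.41×10⁻⁴ / 1.12×10⁻⁴ = 2.01×10⁻¹¹ F.
C = C₁ + C₂ = 1.28×10⁻¹⁰ F.
Q = CV = 1.28×10⁻¹⁰ × 38.7 = 4.96×10⁻⁹ C.

Q ≈ 4.96 nC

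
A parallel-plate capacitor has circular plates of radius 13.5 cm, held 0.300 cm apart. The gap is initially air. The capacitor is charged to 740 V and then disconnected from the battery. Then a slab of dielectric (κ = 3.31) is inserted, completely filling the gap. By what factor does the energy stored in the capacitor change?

U₂/U₁ ≈ 0.302

Isolated ⇒ Q is held fixed.
C₂ = 3.31 C₁ and U = Q²/(2C), so U₂/U₁ = C₁/C₂ = 0.302.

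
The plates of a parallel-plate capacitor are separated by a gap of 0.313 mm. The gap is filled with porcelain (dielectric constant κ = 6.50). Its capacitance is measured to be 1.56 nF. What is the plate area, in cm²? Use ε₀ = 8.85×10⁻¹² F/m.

A = Cd/(κε₀) = 1.56×10⁻⁹ × 3.13×10⁻⁴ / (6.50 × 8.85×10⁻¹²) = 8.49×10⁻³ m².

A ≈ 84.9 cm²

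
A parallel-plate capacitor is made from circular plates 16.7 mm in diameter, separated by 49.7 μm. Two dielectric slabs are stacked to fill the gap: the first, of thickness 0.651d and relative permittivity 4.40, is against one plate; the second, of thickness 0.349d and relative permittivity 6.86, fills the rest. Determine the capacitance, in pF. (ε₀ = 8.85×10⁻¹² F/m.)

A = π(16.7/2 mm)² = 2.19×10⁻⁴ m².
Stacked slabs ⇒ two capacitors in series, each with the full plate area.
C₁ = κ₁ε₀A/d₁ = 4.40 × 8.85×10⁻¹² × 2.19×10⁻⁴ / 3.24×10⁻⁵ = 2.64×10⁻¹⁰ F.
C₂ = κ₂ε₀A/d₂ = 6.86 × 8.85×10⁻¹² × 2.19×10⁻⁴ / 1.73×10⁻⁵ = 7.67×10⁻¹⁰ F.
C = (1/C₁ + 1/C₂)⁻¹ = 1.96×10⁻¹⁰ F.

196 pF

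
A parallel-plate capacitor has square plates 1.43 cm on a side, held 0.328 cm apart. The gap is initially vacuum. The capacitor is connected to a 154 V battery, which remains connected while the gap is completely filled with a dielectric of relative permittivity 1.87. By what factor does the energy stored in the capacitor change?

1.87

Battery connected ⇒ V is held fixed.
C₂ = 1.87 C₁ and U = ½CV², so U₂/U₁ = C₂/C₁ = 1.87.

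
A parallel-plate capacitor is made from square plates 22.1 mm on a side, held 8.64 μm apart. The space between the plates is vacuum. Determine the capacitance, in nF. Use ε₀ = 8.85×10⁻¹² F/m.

A = (22.1 mm)² = 4.88×10⁻⁴ m².
C = ε₀A/d = 8.85×10⁻¹² × 4.88×10⁻⁴ / 8.64×10⁻⁶ = 5.00×10⁻¹⁰ F.

0.500 nF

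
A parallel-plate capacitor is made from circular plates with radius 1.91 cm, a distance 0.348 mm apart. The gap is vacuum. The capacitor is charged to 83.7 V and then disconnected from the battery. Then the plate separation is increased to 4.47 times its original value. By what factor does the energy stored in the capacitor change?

4.47

Isolated ⇒ Q is held fixed.
C₂ = 0.224 C₁ and U = Q²/(2C), so U₂/U₁ = C₁/C₂ = 4.47.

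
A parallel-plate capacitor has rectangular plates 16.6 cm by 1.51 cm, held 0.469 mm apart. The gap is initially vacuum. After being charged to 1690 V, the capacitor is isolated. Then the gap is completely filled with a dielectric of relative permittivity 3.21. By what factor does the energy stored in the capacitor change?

Isolated ⇒ Q is held fixed.
C₂ = 3.21 C₁ and U = Q²/(2C), so U₂/U₁ = C₁/C₂ = 0.312.

U₂/U₁ ≈ 0.312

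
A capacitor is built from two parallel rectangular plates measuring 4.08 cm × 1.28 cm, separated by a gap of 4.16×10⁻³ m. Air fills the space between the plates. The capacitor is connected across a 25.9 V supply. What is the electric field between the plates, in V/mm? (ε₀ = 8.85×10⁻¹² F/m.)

E ≈ 6.23 V/mm

E = V/d = 25.9 / 4.16×10⁻³ = 6.23×10³ V/m.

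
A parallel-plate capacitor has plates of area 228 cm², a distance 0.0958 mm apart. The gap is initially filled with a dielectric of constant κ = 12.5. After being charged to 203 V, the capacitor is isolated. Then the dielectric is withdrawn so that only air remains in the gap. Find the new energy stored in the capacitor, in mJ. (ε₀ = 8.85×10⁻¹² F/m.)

A = 228 cm² = 2.28×10⁻² m².
Initially C₁ = κε₀A/d = 12.5 × 8.85×10⁻¹² × 2.28×10⁻² / 9.58×10⁻⁵ = 2.63×10⁻⁸ F.
U₁ = 5.42×10⁻⁴ J.
Isolated ⇒ Q is held fixed. C₂ = 0.0800 C₁ and U = Q²/(2C), so U₂/U₁ = C₁/C₂ = 12.5.
U₂ = 12.5 × 5.42×10⁻⁴ = 6.78×10⁻³ J.

U ≈ 6.78 mJ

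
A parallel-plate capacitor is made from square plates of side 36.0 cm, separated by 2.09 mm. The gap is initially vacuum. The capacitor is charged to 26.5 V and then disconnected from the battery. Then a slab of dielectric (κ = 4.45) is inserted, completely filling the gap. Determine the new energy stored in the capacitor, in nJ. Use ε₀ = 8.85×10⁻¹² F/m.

A = (36.0 cm)² = 0.130 m².
Initially C₁ = ε₀A/d = 8.85×10⁻¹² × 0.130 / 2.09×10⁻³ = 5.49×10⁻¹⁰ F.
U₁ = 1.93×10⁻⁷ J.
Isolated ⇒ Q is held fixed. C₂ = 4.45 C₁ and U = Q²/(2C), so U₂/U₁ = C₁/C₂ = 0.225.
U₂ = 0.225 × 1.93×10⁻⁷ = 4.33×10⁻⁸ J.

U ≈ 43.3 nJ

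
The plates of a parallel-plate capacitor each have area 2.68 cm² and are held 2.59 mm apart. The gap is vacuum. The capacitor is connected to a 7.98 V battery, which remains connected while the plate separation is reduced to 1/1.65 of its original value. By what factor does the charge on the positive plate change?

1.65

Battery connected ⇒ V is held fixed.
C₂ = 1.65 C₁ and Q = CV, so Q₂/Q₁ = C₂/C₁ = 1.65.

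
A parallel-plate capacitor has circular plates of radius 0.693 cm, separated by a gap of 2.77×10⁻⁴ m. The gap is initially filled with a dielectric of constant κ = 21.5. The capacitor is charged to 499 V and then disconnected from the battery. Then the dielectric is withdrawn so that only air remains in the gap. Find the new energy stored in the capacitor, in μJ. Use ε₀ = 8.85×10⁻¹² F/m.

A = π(0.693 cm)² = 1.51×10⁻⁴ m².
Initially C₁ = κε₀A/d = 21.5 × 8.85×10⁻¹² × 1.51×10⁻⁴ / 2.77×10⁻⁴ = 1.04×10⁻¹⁰ F.
U₁ = 1.29×10⁻⁵ J.
Isolated ⇒ Q is held fixed. C₂ = 0.0465 C₁ and U = Q²/(2C), so U₂/U₁ = C₁/C₂ = 21.5.
U₂ = 21.5 × 1.29×10⁻⁵ = 2.77×10⁻⁴ J.

U ≈ 277 μJ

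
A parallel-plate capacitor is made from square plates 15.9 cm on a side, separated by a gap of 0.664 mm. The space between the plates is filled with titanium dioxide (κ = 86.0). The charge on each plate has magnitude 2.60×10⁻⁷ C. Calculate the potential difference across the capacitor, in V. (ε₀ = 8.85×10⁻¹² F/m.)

8.97 V

A = (15.9 cm)² = 2.53×10⁻² m².
C = κε₀A/d = 86.0 × 8.85×10⁻¹² × 2.53×10⁻² / 6.64×10⁻⁴ = 2.90×10⁻⁸ F.
V = Q/C = 2.60×10⁻⁷ / 2.90×10⁻⁸ = 8.97 V.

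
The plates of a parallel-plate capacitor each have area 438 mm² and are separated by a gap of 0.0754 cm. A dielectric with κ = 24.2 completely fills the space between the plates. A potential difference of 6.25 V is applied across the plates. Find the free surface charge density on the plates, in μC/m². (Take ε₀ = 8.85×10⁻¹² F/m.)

A = 438 mm² = 4.38×10⁻⁴ m².
C = κε₀A/d = 24.2 × 8.85×10⁻¹² × 4.38×10⁻⁴ / 7.54×10⁻⁴ = 1.24×10⁻¹⁰ F.
σ = Q/A = CV/A = 1.24×10⁻¹⁰ × 6.25 / 4.38×10⁻⁴ = 1.78×10⁻⁶ C/m².

σ ≈ 1.78 μC/m²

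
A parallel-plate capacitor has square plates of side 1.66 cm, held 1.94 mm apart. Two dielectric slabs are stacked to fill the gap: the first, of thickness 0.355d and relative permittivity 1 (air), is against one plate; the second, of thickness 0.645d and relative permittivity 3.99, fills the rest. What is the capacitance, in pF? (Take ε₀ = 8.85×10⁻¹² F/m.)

C ≈ 2.43 pF

A = (1.66 cm)² = 2.76×10⁻⁴ m².
Stacked slabs ⇒ two capacitors in series, each with the full plate area.
C₁ = κ₁ε₀A/d₁ = 1.00 × 8.85×10⁻¹² × 2.76×10⁻⁴ / 6.89×10⁻⁴ = 3.54×10⁻¹² F.
C₂ = κ₂ε₀A/d₂ = 3.99 × 8.85×10⁻¹² × 2.76×10⁻⁴ / 1.25×10⁻³ = 7.78×10⁻¹² F.
C = (1/C₁ + 1/C₂)⁻¹ = 2.43×10⁻¹² F.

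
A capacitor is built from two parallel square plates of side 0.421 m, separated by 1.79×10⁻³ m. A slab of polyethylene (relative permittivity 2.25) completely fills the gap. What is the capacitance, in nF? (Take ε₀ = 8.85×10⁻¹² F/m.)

A = (0.421 m)² = 0.177 m².
C = κε₀A/d = 2.25 × 8.85×10⁻¹² × 0.177 / 1.79×10⁻³ = 1.97×10⁻⁹ F.

1.97 nF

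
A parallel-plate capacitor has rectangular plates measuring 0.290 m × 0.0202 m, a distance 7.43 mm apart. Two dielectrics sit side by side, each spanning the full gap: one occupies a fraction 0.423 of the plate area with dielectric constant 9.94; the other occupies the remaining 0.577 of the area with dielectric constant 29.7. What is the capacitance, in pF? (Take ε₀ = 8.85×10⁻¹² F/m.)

C ≈ 149 pF

A = 0.290 × 0.0202 m² = 5.86×10⁻³ m².
Side-by-side slabs ⇒ two capacitors in parallel, each spanning the full gap.
C₁ = κ₁ε₀A₁/d = 9.94 × 8.85×10⁻¹² × 2.48×10⁻³ / 7.43×10⁻³ = 2.93×10⁻¹¹ F.
C₂ = κ₂ε₀A₂/d = 29.7 × 8.85×10⁻¹² × 3.38×10⁻³ / 7.43×10⁻³ = 1.20×10⁻¹⁰ F.
C = C₁ + C₂ = 1.49×10⁻¹⁰ F.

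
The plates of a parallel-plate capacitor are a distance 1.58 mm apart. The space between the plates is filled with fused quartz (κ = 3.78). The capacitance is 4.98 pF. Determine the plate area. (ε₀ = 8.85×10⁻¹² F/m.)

A ≈ 2.35 cm²

A = Cd/(κε₀) = 4.98×10⁻¹² × 1.58×10⁻³ / (3.78 × 8.85×10⁻¹²) = 2.35×10⁻⁴ m².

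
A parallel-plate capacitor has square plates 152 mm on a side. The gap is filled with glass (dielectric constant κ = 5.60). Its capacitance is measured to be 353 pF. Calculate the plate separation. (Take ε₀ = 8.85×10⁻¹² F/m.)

d ≈ 3.24 mm

A = (152 mm)² = 2.31×10⁻² m².
d = κε₀A/C = 5.60 × 8.85×10⁻¹² × 2.31×10⁻² / 3.53×10⁻¹⁰ = 3.24×10⁻³ m.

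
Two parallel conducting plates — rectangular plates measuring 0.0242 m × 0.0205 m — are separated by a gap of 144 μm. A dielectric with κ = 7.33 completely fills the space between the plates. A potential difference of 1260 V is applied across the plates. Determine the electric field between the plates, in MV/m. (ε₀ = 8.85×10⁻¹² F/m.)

E = V/d = 1260 / 1.44×10⁻⁴ = 8.75×10⁶ V/m.

8.75 MV/m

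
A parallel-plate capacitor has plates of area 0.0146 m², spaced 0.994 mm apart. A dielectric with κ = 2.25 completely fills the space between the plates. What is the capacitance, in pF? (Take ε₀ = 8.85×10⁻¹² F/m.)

C ≈ 292 pF

C = κε₀A/d = 2.25 × 8.85×10⁻¹² × 1.46×10⁻² / 9.94×10⁻⁴ = 2.92×10⁻¹⁰ F.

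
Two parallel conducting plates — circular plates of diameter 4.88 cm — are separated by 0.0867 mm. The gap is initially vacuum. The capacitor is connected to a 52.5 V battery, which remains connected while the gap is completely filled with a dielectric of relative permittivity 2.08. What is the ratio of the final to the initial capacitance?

C = κε₀A/d scales with κ, so C₂/C₁ = κ = 2.08.

C₂/C₁ ≈ 2.08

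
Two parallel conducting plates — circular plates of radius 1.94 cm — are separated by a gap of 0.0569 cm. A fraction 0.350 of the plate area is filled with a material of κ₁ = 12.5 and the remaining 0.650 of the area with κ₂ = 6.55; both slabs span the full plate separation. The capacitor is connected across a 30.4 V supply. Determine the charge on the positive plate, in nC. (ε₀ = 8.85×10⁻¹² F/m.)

Q ≈ 4.83 nC

A = π(1.94 cm)² = 1.18×10⁻³ m².
Side-by-side slabs ⇒ two capacitors in parallel, each spanning the full gap.
C₁ = κ₁ε₀A₁/d = 12.5 × 8.85×10⁻¹² × 4.14×10⁻⁴ / 5.69×10⁻⁴ = 8.05×10⁻¹¹ F.
C₂ = κ₂ε₀A₂/d = 6.55 × 8.85×10⁻¹² × 7.69×10⁻⁴ / 5.69×10⁻⁴ = 7.83×10⁻¹¹ F.
C = C₁ + C₂ = 1.59×10⁻¹⁰ F.
Q = CV = 1.59×10⁻¹⁰ × 30.4 = 4.83×10⁻⁹ C.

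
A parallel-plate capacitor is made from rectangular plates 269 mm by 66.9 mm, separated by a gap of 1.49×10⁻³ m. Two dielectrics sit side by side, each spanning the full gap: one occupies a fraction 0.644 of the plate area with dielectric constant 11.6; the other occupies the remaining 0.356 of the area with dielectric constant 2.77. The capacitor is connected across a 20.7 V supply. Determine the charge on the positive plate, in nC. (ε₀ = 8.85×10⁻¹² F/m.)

A = 269 × 66.9 mm² = 1.80×10⁻² m².
Side-by-side slabs ⇒ two capacitors in parallel, each spanning the full gap.
C₁ = κ₁ε₀A₁/d = 11.6 × 8.85×10⁻¹² × 1.16×10⁻² / 1.49×10⁻³ = 7.99×10⁻¹⁰ F.
C₂ = κ₂ε₀A₂/d = 2.77 × 8.85×10⁻¹² × 6.41×10⁻³ / 1.49×10⁻³ = 1.05×10⁻¹⁰ F.
C = C₁ + C₂ = 9.04×10⁻¹⁰ F.
Q = CV = 9.04×10⁻¹⁰ × 20.7 = 1.87×10⁻⁸ C.

Q ≈ 18.7 nC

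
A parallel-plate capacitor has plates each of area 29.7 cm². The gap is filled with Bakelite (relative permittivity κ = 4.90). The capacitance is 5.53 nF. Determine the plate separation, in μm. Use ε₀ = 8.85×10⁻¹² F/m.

A = 29.7 cm² = 2.97×10⁻³ m².
d = κε₀A/C = 4.90 × 8.85×10⁻¹² × 2.97×10⁻³ / 5.53×10⁻⁹ = 2.33×10⁻⁵ m.

d ≈ 23.3 μm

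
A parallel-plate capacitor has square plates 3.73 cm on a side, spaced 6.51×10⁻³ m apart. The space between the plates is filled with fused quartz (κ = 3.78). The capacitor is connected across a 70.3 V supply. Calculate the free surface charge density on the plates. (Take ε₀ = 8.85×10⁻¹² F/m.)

σ ≈ 361 nC/m²

A = (3.73 cm)² = 1.39×10⁻³ m².
C = κε₀A/d = 3.78 × 8.85×10⁻¹² × 1.39×10⁻³ / 6.51×10⁻³ = 7.15×10⁻¹² F.
σ = Q/A = CV/A = 7.15×10⁻¹² × 70.3 / 1.39×10⁻³ = 3.61×10⁻⁷ C/m².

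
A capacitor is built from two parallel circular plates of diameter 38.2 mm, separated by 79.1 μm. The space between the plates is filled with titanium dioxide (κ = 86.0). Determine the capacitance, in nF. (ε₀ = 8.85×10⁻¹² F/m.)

C ≈ 11.0 nF

A = π(38.2/2 mm)² = 1.15×10⁻³ m².
C = κε₀A/d = 86.0 × 8.85×10⁻¹² × 1.15×10⁻³ / 7.91×10⁻⁵ = 1.10×10⁻⁸ F.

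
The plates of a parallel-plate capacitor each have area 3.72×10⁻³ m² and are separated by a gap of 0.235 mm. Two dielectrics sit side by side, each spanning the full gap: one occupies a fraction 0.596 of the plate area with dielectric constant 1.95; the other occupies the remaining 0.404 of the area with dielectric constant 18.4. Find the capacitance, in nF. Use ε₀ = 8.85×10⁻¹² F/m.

Side-by-side slabs ⇒ two capacitors in parallel, each spanning the full gap.
C₁ = κ₁ε₀A₁/d = 1.95 × 8.85×10⁻¹² × 2.22×10⁻³ / 2.35×10⁻⁴ = 1.63×10⁻¹⁰ F.
C₂ = κ₂ε₀A₂/d = 18.4 × 8.85×10⁻¹² × 1.50×10⁻³ / 2.35×10⁻⁴ = 1.04×10⁻⁹ F.
C = C₁ + C₂ = 1.20×10⁻⁹ F.

C ≈ 1.20 nF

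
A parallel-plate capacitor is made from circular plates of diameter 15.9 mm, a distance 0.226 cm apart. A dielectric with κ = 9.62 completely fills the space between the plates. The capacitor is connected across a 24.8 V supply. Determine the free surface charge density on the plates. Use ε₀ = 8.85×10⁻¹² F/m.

A = π(15.9/2 mm)² = 1.99×10⁻⁴ m².
C = κε₀A/d = 9.62 × 8.85×10⁻¹² × 1.99×10⁻⁴ / 2.26×10⁻³ = 7.48×10⁻¹² F.
σ = Q/A = CV/A = 7.48×10⁻¹² × 24.8 / 1.99×10⁻⁴ = 9.34×10⁻⁷ C/m².

0.934 μC/m²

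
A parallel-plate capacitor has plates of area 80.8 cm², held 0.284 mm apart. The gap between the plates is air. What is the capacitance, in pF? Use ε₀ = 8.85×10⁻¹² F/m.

C ≈ 252 pF

A = 80.8 cm² = 8.08×10⁻³ m².
C = ε₀A/d = 8.85×10⁻¹² × 8.08×10⁻³ / 2.84×10⁻⁴ = 2.52×10⁻¹⁰ F.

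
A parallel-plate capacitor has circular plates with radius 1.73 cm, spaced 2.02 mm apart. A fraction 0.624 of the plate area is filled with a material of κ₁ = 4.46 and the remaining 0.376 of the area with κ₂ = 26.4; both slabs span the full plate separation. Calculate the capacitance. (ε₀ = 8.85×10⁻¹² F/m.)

A = π(1.73 cm)² = 9.40×10⁻⁴ m².
Side-by-side slabs ⇒ two capacitors in parallel, each spanning the full gap.
C₁ = κ₁ε₀A₁/d = 4.46 × 8.85×10⁻¹² × 5.87×10⁻⁴ / 2.02×10⁻³ = 1.15×10⁻¹¹ F.
C₂ = κ₂ε₀A₂/d = 26.4 × 8.85×10⁻¹² × 3.54×10⁻⁴ / 2.02×10⁻³ = 4.09×10⁻¹¹ F.
C = C₁ + C₂ = 5.24×10⁻¹¹ F.

52.4 pF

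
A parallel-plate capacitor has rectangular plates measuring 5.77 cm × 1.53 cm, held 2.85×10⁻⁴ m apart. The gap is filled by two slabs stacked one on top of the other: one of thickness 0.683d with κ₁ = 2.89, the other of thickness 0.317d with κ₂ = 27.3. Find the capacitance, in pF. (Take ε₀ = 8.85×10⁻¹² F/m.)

A = 5.77 × 1.53 cm² = 8.83×10⁻⁴ m².
Stacked slabs ⇒ two capacitors in series, each with the full plate area.
C₁ = κ₁ε₀A/d₁ = 2.89 × 8.85×10⁻¹² × 8.83×10⁻⁴ / 1.95×10⁻⁴ = 1.16×10⁻¹⁰ F.
C₂ = κ₂ε₀A/d₂ = 27.3 × 8.85×10⁻¹² × 8.83×10⁻⁴ / 9.03×10⁻⁵ = 2.36×10⁻⁹ F.
C = (1/C₁ + 1/C₂)⁻¹ = 1.11×10⁻¹⁰ F.

111 pF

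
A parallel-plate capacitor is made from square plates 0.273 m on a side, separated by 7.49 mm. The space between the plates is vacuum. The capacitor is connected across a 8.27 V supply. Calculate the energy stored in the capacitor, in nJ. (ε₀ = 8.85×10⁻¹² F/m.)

3.01 nJ

A = (0.273 m)² = 7.45×10⁻² m².
C = ε₀A/d = 8.85×10⁻¹² × 7.45×10⁻² / 7.49×10⁻³ = 8.81×10⁻¹¹ F.
U = ½CV² = ½ × 8.81×10⁻¹¹ × (8.27)² = 3.01×10⁻⁹ J.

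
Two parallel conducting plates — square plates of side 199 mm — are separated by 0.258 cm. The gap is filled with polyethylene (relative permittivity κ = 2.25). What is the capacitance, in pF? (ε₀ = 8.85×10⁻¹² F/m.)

C ≈ 306 pF

A = (199 mm)² = 3.96×10⁻² m².
C = κε₀A/d = 2.25 × 8.85×10⁻¹² × 3.96×10⁻² / 2.58×10⁻³ = 3.06×10⁻¹⁰ F.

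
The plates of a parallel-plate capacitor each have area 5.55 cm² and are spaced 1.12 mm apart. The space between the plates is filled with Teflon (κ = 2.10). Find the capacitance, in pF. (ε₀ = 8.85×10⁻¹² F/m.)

A = 5.55 cm² = 5.55×10⁻⁴ m².
C = κε₀A/d = 2.10 × 8.85×10⁻¹² × 5.55×10⁻⁴ / 1.12×10⁻³ = 9.21×10⁻¹² F.

9.21 pF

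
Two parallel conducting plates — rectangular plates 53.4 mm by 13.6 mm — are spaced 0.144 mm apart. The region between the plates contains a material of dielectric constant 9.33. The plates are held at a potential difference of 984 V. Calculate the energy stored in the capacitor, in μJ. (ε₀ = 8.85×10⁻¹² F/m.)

U ≈ 202 μJ

A = 53.4 × 13.6 mm² = 7.26×10⁻⁴ m².
C = κε₀A/d = 9.33 × 8.85×10⁻¹² × 7.26×10⁻⁴ / 1.44×10⁻⁴ = 4.16×10⁻¹⁰ F.
U = ½CV² = ½ × 4.16×10⁻¹⁰ × (984)² = 2.02×10⁻⁴ J.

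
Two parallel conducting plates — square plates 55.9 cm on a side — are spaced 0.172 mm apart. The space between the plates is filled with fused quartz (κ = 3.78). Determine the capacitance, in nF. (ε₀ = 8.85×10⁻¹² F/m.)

A = (55.9 cm)² = 0.312 m².
C = κε₀A/d = 3.78 × 8.85×10⁻¹² × 0.312 / 1.72×10⁻⁴ = 6.08×10⁻⁸ F.

60.8 nF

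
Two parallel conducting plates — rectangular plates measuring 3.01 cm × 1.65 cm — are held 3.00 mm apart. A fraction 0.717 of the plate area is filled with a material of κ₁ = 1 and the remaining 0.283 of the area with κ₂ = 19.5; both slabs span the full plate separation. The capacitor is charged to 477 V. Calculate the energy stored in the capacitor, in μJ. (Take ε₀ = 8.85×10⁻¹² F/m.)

A = 3.01 × 1.65 cm² = 4.97×10⁻⁴ m².
Side-by-side slabs ⇒ two capacitors in parallel, each spanning the full gap.
C₁ = κ₁ε₀A₁/d = 1.00 × 8.85×10⁻¹² × 3.56×10⁻⁴ / 3.00×10⁻³ = 1.05×10⁻¹² F.
C₂ = κ₂ε₀A₂/d = 19.5 × 8.85×10⁻¹² × 1.41×10⁻⁴ / 3.00×10⁻³ = 8.09×10⁻¹² F.
C = C₁ + C₂ = 9.14×10⁻¹² F.
U = ½CV² = ½ × 9.14×10⁻¹² × (477)² = 1.04×10⁻⁶ J.

1.04 μJ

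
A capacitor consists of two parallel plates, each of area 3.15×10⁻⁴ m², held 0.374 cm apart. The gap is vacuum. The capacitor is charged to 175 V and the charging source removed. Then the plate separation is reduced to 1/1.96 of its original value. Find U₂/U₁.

0.510

Isolated ⇒ Q is held fixed.
C₂ = 1.96 C₁ and U = Q²/(2C), so U₂/U₁ = C₁/C₂ = 0.510.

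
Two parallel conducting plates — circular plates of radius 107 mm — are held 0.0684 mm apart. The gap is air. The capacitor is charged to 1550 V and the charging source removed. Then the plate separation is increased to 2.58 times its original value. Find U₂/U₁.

2.58

Isolated ⇒ Q is held fixed.
C₂ = 0.388 C₁ and U = Q²/(2C), so U₂/U₁ = C₁/C₂ = 2.58.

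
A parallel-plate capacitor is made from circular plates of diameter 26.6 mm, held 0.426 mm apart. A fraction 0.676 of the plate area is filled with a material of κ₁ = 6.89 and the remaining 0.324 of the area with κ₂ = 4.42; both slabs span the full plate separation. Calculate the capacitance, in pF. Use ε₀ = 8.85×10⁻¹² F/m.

70.3 pF

A = π(26.6/2 mm)² = 5.56×10⁻⁴ m².
Side-by-side slabs ⇒ two capacitors in parallel, each spanning the full gap.
C₁ = κ₁ε₀A₁/d = 6.89 × 8.85×10⁻¹² × 3.76×10⁻⁴ / 4.26×10⁻⁴ = 5.38×10⁻¹¹ F.
C₂ = κ₂ε₀A₂/d = 4.42 × 8.85×10⁻¹² × 1.80×10⁻⁴ / 4.26×10⁻⁴ = 1.65×10⁻¹¹ F.
C = C₁ + C₂ = 7.03×10⁻¹¹ F.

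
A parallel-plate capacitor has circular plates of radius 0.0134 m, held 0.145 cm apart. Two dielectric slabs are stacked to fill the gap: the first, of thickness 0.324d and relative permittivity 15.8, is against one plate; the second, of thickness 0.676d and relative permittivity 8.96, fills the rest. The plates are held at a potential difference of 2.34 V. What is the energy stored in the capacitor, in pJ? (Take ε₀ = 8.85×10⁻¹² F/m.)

98.2 pJ

A = π(0.0134 m)² = 5.64×10⁻⁴ m².
Stacked slabs ⇒ two capacitors in series, each with the full plate area.
C₁ = κ₁ε₀A/d₁ = 15.8 × 8.85×10⁻¹² × 5.64×10⁻⁴ / 4.70×10⁻⁴ = 1.68×10⁻¹⁰ F.
C₂ = κ₂ε₀A/d₂ = 8.96 × 8.85×10⁻¹² × 5.64×10⁻⁴ / 9.80×10⁻⁴ = 4.56×10⁻¹¹ F.
C = (1/C₁ + 1/C₂)⁻¹ = 3.59×10⁻¹¹ F.
U = ½CV² = ½ × 3.59×10⁻¹¹ × (2.34)² = 9.82×10⁻¹¹ J.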